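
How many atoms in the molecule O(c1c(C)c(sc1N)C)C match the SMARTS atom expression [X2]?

2

The query [X2] means: any atom with exactly two total connections (bonds + H).
Check the 10 heavy atoms by environment: 1× s (aromatic, X2) → match; 4× c (aromatic, X3) → no; 1× N (X3) → no; 1× O (X2) → match; 3× C (X4) → no.
Summing the matching environments: 1 + 1 = 2 matching atoms.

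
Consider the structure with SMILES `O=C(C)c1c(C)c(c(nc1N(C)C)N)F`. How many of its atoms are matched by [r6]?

6

The query [r6] means: r6 matches atoms in a six-membered ring.
Check the 15 heavy atoms by environment: 1× n (aromatic, in 6-ring) → match; 5× c (aromatic, in 6-ring) → match; 2× N (acyclic) → no; 5× C (acyclic) → no; 1× F (acyclic) → no; 1× O (acyclic) → no.
Summing the matching environments: 1 + 5 = 6 matching atoms.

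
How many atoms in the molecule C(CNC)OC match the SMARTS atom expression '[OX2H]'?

0

The query [OX2H] means: aliphatic oxygen with two connections, one of which is H — an -OH oxygen.
Check the 6 heavy atoms by environment: 2× C (H2, X4) → no; 1× O (H0, X2) → no; 2× C (H3, X4) → no; 1× N (H1, X3) → no.
No environment satisfies the query, so 0 matching atoms.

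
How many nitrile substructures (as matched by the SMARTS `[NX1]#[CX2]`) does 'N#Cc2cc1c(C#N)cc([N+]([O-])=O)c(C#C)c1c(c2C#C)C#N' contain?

[NX1]#[CX2] is the SMARTS for a nitrile: a nitrogen triple-bonded to a two-connected carbon.
The molecule carries 3 separate instances of a nitrile (-C#N) meeting every constraint; each maps to a distinct set of atoms, giving 3 matches.

3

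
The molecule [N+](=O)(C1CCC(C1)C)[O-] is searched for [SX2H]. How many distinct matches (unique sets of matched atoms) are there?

[SX2H] is the SMARTS for a thiol: an aliphatic sulfur with two connections, one being H.
No fragment in the molecule satisfies every constraint, giving 0 matches.

0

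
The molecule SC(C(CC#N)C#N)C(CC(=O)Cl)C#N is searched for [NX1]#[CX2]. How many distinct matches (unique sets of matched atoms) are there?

3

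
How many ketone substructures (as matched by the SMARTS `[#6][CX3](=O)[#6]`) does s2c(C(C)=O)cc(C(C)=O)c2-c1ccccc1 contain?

2

[#6][CX3](=O)[#6] is the SMARTS for a ketone: a carbonyl carbon (no H) flanked by two carbons.
The molecule carries 2 separate instances of an acetyl/ketone group (-C(=O)CH3) meeting every constraint; each maps to a distinct set of atoms, giving 2 matches.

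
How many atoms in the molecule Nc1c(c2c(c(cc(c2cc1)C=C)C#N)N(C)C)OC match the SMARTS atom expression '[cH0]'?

7

The query [cH0] means: aromatic carbon with no attached hydrogen (substituted or ring-fusion).
Check the 20 heavy atoms by environment: 7× c (aromatic, H0) → match; 3× c (aromatic, H1) → no; 1× O (H0) → no; 3× C (H3) → no; 1× N (H2) → no; 1× C (H0) → no; 2× N (H0) → no; 1× C (H1) → no; 1× C (H2) → no.
That gives 7 matching atoms.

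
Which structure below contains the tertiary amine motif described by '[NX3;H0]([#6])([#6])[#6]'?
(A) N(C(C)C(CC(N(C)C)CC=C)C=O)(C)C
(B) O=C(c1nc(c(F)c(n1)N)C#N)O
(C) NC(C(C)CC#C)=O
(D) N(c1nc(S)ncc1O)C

A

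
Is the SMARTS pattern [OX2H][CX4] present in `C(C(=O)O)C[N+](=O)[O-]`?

The pattern [OX2H][CX4] describes a hydroxyl oxygen bound to an sp3 (X4) carbon — an aliphatic alcohol.
The closest candidate here is a carboxylic acid group (-C(=O)OH), but the -OH is on a CX3 carbonyl carbon, not a CX4 carbon. No other fragment satisfies the full query, so there is no match.

No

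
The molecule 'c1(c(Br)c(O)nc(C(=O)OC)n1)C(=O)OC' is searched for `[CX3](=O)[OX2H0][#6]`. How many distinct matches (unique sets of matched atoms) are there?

2

[CX3](=O)[OX2H0][#6] is the SMARTS for an ester: a carbonyl carbon bonded to an oxygen that is itself bonded to carbon (no H on that O).
The molecule carries 2 separate instances of a methyl-ester group (-C(=O)OCH3) meeting every constraint; each maps to a distinct set of atoms, giving 2 matches.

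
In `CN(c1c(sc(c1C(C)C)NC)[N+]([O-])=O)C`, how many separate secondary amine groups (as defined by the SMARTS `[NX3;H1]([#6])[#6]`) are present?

1

[NX3;H1]([#6])[#6] is the SMARTS for a secondary amine: a trivalent nitrogen with one H, bonded to two carbons.
Exactly one fragment in the molecule meets all constraints, giving 1 match.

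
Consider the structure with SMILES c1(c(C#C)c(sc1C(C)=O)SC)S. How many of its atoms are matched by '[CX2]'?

2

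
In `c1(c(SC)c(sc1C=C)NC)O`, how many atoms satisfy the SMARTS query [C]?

4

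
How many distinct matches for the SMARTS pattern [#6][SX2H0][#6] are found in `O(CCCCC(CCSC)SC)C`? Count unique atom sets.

[#6][SX2H0][#6] is the SMARTS for a thioether: an aliphatic sulfur bridging two carbons with no H on the sulfur.
The molecule carries 2 separate instances of a methylthio ether (-SCH3) meeting every constraint; each maps to a distinct set of atoms, giving 2 matches.

2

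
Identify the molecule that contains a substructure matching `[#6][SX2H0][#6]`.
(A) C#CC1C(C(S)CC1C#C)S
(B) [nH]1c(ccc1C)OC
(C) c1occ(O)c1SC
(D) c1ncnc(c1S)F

C

[#6][SX2H0][#6] describes an aliphatic sulfur bridging two carbons with no H on the sulfur (a thioether).
(A) has a thiol (-SH) but the sulfur has H1, not H0 bridging two carbons.
(B) has a methoxy ether (-OCH3) but the bridging atom is O, not S.
(C) contains a methylthio ether (-SCH3), which satisfies every atom and bond constraint.
(D) has a thiol (-SH) but the sulfur has H1, not H0 bridging two carbons.
So the answer is (C).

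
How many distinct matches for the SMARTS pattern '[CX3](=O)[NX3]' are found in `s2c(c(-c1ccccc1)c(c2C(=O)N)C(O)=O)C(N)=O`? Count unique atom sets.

2

[CX3](=O)[NX3] is the SMARTS for an amide: a carbonyl carbon bonded to a trivalent nitrogen.
The molecule carries 2 separate instances of a primary amide (-C(=O)NH2) meeting every constraint; each maps to a distinct set of atoms, giving 2 matches.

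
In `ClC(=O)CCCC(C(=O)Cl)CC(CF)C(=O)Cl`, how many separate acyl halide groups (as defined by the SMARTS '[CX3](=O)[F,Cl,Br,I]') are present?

[CX3](=O)[F,Cl,Br,I] is the SMARTS for an acyl halide: a carbonyl carbon bonded to a halogen.
The molecule carries 3 separate instances of an acyl chloride (-C(=O)Cl) meeting every constraint; each maps to a distinct set of atoms, giving 3 matches.

3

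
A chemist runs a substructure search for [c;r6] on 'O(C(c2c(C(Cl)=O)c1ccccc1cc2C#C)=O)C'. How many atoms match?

Check the 19 heavy atoms by environment: 10× c (aromatic, in 6-ring) → match; 5× C (acyclic) → no; 3× O (acyclic) → no; 1× Cl (acyclic) → no.
That gives 10 matching atoms.

10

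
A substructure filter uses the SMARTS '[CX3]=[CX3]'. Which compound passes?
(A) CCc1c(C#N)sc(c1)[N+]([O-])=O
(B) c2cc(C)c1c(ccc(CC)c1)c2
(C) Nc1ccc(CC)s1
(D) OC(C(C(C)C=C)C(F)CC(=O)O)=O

[CX3]=[CX3] describes a non-aromatic C=C double bond between two sp2 carbons (an alkene).
(A) has an ethyl group (-CH2CH3) but its C-C bond is a single bond between CX4 carbons, not CX3=CX3.
(B) has an ethyl group (-CH2CH3) but its C-C bond is a single bond between CX4 carbons, not CX3=CX3.
(C) has an ethyl group (-CH2CH3) but its C-C bond is a single bond between CX4 carbons, not CX3=CX3.
(D) contains a vinyl group (-CH=CH2), which satisfies every atom and bond constraint.
So the answer is (D).

D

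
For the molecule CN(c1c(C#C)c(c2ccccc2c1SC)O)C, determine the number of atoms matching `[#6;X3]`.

10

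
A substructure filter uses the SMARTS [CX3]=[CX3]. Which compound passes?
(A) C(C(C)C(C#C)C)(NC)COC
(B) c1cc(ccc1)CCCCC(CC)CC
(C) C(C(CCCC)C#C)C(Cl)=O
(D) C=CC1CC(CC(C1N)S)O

D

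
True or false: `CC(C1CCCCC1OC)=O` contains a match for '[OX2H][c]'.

The pattern [OX2H][c] describes a hydroxyl oxygen attached to an aromatic carbon — a phenol.
The closest candidate here is a methoxy ether (-OCH3), but the oxygen has H0, not H1. No other fragment satisfies the full query, so there is no match.

False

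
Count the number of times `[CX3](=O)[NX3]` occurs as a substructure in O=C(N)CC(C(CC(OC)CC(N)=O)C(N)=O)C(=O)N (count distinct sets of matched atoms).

[CX3](=O)[NX3] is the SMARTS for an amide: a carbonyl carbon bonded to a trivalent nitrogen.
The molecule carries 4 separate instances of a primary amide (-C(=O)NH2) meeting every constraint; each maps to a distinct set of atoms, giving 4 matches.

4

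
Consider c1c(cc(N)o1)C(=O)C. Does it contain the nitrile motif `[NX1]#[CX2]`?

The pattern [NX1]#[CX2] describes a nitrogen triple-bonded to a two-connected carbon — a nitrile.
The closest candidate here is a primary amino group (-NH2), but the nitrogen is NX3 (three connections), not NX1 triple-bonded. No other fragment satisfies the full query, so there is no match.

No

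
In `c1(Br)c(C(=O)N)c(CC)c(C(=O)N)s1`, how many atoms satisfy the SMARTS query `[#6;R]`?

4

The query [#6;R] means: carbon that is part of a ring.
Check the 14 heavy atoms by environment: 1× s (aromatic, in 5-ring) → no; 4× c (aromatic, in 5-ring) → match; 4× C (acyclic) → no; 2× O (acyclic) → no; 2× N (acyclic) → no; 1× Br (acyclic) → no.
That gives 4 matching atoms.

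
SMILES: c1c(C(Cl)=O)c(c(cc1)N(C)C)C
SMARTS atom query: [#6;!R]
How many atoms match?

4

The query [#6;!R] means: carbon not in any ring.
Check the 13 heavy atoms by environment: 6× c (aromatic, in 6-ring) → no; 4× C (acyclic) → match; 1× N (acyclic) → no; 1× O (acyclic) → no; 1× Cl (acyclic) → no.
That gives 4 matching atoms.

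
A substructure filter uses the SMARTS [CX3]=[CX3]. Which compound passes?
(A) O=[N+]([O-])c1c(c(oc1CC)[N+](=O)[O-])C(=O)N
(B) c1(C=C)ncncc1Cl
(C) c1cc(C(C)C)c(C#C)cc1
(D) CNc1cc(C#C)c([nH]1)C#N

B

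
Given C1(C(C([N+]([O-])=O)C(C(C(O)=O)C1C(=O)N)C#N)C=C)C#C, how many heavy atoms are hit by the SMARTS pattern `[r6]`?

6

The query [r6] means: r6 matches atoms in a six-membered ring.
Check the 21 heavy atoms by environment: 6× C (in 6-ring) → match; 7× C (acyclic) → no; 4× O (acyclic) → no; 2× N (acyclic) → no; 1× N (charge +1, acyclic) → no; 1× O (charge -1, acyclic) → no.
That gives 6 matching atoms.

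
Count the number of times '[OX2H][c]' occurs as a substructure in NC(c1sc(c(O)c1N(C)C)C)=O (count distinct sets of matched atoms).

1

[OX2H][c] is the SMARTS for a phenol: a hydroxyl oxygen attached to an aromatic carbon.
Exactly one fragment in the molecule meets all constraints, giving 1 match.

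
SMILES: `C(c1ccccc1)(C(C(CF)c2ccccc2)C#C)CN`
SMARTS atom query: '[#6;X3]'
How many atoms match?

The query [#6;X3] means: any carbon (aromatic or not) with three total connections.
Check the 21 heavy atoms by environment: 5× C (X4) → no; 1× F (X1) → no; 12× c (aromatic, X3) → match; 2× C (X2) → no; 1× N (X3) → no.
That gives 12 matching atoms.

12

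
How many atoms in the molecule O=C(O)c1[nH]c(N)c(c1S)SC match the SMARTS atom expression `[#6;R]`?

4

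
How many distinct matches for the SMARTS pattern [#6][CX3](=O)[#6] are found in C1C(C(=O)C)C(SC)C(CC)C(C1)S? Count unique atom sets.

1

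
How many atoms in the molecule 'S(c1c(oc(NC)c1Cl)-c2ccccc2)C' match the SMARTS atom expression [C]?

2

Check the 16 heavy atoms by environment: 1× o (aromatic) → no; 10× c (aromatic) → no; 1× N → no; 2× C → match; 1× Cl → no; 1× S → no.
That gives 2 matching atoms.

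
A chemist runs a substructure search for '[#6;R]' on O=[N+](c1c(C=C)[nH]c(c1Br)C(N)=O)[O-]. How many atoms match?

4

The query [#6;R] means: carbon that is part of a ring.
Check the 14 heavy atoms by environment: 1× n (aromatic, in 5-ring) → no; 4× c (aromatic, in 5-ring) → match; 1× N (charge +1, acyclic) → no; 1× O (charge -1, acyclic) → no; 2× O (acyclic) → no; 3× C (acyclic) → no; 1× Br (acyclic) → no; 1× N (acyclic) → no.
That gives 4 matching atoms.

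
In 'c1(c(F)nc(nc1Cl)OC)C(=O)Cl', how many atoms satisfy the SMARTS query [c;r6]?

4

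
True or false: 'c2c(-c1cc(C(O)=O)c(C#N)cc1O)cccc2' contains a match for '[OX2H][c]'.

True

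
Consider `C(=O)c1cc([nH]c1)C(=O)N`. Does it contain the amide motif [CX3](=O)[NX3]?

Yes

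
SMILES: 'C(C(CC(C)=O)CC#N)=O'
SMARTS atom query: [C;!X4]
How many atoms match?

3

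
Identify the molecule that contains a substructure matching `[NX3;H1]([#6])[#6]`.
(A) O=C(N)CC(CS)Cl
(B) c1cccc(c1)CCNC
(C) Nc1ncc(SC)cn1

B

[NX3;H1]([#6])[#6] describes a trivalent nitrogen with one H, bonded to two carbons (a secondary amine).
(A) has a primary amide (-C(=O)NH2) but the -C(=O)NH2 nitrogen has H2, not H1.
(B) contains an N-methylamino group (-NHCH3), which satisfies every atom and bond constraint.
(C) has a primary amino group (-NH2) but the nitrogen has H2 and only one carbon neighbour.
So the answer is (B).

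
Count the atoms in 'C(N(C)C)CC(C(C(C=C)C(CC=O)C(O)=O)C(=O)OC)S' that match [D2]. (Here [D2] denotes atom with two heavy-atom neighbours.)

6

Check the 22 heavy atoms by environment: 5× C (D2) → match; 6× C (D3) → no; 1× N (D3) → no; 4× C (D1) → no; 4× O (D1) → no; 1× O (D2) → match; 1× S (D1) → no.
Summing the matching environments: 5 + 1 = 6 matching atoms.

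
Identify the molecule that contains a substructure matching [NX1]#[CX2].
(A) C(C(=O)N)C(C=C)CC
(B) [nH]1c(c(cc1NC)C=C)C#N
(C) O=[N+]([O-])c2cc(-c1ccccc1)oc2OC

B

[NX1]#[CX2] describes a nitrogen triple-bonded to a two-connected carbon (a nitrile).
(A) has a primary amide (-C(=O)NH2) but the nitrogen is NX3, not NX1.
(B) contains a nitrile (-C#N), which satisfies every atom and bond constraint.
(C) has a nitro group (-[N+](=O)[O-]) but there is no C#N triple bond.
So the answer is (B).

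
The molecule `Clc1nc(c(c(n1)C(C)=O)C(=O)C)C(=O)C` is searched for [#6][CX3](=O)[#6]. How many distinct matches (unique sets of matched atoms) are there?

3

[#6][CX3](=O)[#6] is the SMARTS for a ketone: a carbonyl carbon (no H) flanked by two carbons.
The molecule carries 3 separate instances of an acetyl/ketone group (-C(=O)CH3) meeting every constraint; each maps to a distinct set of atoms, giving 3 matches.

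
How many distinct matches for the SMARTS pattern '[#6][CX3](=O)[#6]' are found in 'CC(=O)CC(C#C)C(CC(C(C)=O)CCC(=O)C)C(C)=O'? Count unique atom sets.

4

[#6][CX3](=O)[#6] is the SMARTS for a ketone: a carbonyl carbon (no H) flanked by two carbons.
The molecule carries 4 separate instances of an acetyl/ketone group (-C(=O)CH3) meeting every constraint; each maps to a distinct set of atoms, giving 4 matches.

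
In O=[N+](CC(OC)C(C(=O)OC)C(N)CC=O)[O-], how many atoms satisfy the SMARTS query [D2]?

5

The query [D2] means: atom with exactly two heavy-atom neighbours.
Check the 17 heavy atoms by environment: 3× C (D2) → match; 4× C (D3) → no; 3× O (D1) → no; 1× N (D1) → no; 1× N (charge +1, D3) → no; 1× O (charge -1, D1) → no; 2× O (D2) → match; 2× C (D1) → no.
Summing the matching environments: 3 + 2 = 5 matching atoms.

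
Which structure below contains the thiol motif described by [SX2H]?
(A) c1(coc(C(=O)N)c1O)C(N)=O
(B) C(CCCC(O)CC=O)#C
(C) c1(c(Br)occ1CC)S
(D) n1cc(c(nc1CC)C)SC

C

[SX2H] describes an aliphatic sulfur with two connections, one being H (a thiol).
(A) has a hydroxyl group (-OH) but it is an -OH, not an -SH.
(B) has a hydroxyl group (-OH) but it is an -OH, not an -SH.
(C) contains a thiol (-SH), which satisfies every atom and bond constraint.
(D) has a methylthio ether (-SCH3) but the sulfur has H0 (bonded to two carbons), not H1.
So the answer is (C).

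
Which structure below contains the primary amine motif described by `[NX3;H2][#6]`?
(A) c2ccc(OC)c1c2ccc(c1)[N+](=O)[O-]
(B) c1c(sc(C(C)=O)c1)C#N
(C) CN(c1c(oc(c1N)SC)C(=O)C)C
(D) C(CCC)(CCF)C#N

C

[NX3;H2][#6] describes a trivalent nitrogen with two H attached to carbon (a primary amine).
(A) has a nitro group (-[N+](=O)[O-]) but the nitrogen is [N+] with no H, not NX3H2.
(B) has a nitrile (-C#N) but the nitrogen is NX1 (triple-bonded), not NX3 with two H.
(C) contains a primary amino group (-NH2), which satisfies every atom and bond constraint.
(D) has a nitrile (-C#N) but the nitrogen is NX1 (triple-bonded), not NX3 with two H.
So the answer is (C).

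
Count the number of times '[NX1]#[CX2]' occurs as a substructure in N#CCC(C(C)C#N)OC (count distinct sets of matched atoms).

2

[NX1]#[CX2] is the SMARTS for a nitrile: a nitrogen triple-bonded to a two-connected carbon.
The molecule carries 2 separate instances of a nitrile (-C#N) meeting every constraint; each maps to a distinct set of atoms, giving 2 matches.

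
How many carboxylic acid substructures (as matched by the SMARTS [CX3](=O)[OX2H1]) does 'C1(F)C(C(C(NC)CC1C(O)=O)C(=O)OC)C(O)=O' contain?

2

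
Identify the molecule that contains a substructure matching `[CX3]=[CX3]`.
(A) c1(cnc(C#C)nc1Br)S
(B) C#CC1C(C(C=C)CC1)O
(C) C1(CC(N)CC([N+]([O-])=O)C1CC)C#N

B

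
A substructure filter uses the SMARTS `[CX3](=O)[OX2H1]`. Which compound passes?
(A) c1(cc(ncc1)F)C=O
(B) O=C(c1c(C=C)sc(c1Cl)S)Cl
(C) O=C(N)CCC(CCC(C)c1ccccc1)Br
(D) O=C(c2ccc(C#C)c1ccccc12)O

D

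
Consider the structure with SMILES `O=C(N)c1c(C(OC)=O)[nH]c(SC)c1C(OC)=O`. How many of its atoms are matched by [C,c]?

The query [C,c] means: comma = OR; matches aliphatic or aromatic carbon — same as #6.
Check the 18 heavy atoms by environment: 1× n (aromatic) → no; 4× c (aromatic) → match; 6× C → match; 5× O → no; 1× N → no; 1× S → no.
Summing the matching environments: 4 + 6 = 10 matching atoms.

10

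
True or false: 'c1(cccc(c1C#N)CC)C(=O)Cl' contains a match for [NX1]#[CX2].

The pattern [NX1]#[CX2] describes a nitrogen triple-bonded to a two-connected carbon — a nitrile.
The molecule carries a nitrile (-C#N), whose atoms satisfy every constraint of the query, so the pattern matches.

True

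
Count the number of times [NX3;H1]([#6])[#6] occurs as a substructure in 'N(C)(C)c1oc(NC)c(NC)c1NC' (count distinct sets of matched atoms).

3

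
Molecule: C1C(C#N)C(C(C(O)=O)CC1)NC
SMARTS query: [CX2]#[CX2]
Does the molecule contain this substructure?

No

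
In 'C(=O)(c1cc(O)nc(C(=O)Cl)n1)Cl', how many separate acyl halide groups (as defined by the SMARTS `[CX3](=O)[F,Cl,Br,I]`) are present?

2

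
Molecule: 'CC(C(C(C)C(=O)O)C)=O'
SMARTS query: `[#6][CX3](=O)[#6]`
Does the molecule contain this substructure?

Yes

The pattern [#6][CX3](=O)[#6] describes a carbonyl carbon (no H) flanked by two carbons — a ketone.
The molecule carries an acetyl/ketone group (-C(=O)CH3), whose atoms satisfy every constraint of the query, so the pattern matches.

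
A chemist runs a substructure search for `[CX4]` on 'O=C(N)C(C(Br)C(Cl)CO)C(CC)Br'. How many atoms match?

The query [CX4] means: C with X4: aliphatic carbon with exactly 4 total connections (bonds + H).
Check the 14 heavy atoms by environment: 7× C (X4) → match; 1× Cl (X1) → no; 1× O (X2) → no; 2× Br (X1) → no; 1× C (X3) → no; 1× O (X1) → no; 1× N (X3) → no.
That gives 7 matching atoms.

7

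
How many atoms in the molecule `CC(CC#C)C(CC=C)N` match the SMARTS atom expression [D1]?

4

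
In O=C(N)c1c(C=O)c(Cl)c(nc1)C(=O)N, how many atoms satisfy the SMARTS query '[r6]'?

6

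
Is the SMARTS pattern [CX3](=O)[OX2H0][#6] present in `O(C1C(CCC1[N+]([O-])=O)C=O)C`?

No

The pattern [CX3](=O)[OX2H0][#6] describes a carbonyl carbon bonded to an oxygen that is itself bonded to carbon (no H on that O) — an ester.
The closest candidate here is a methoxy ether (-OCH3), but the ether oxygen is not adjacent to a C=O carbon. No other fragment satisfies the full query, so there is no match.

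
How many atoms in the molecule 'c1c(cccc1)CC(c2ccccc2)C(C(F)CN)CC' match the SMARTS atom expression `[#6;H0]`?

2

The query [#6;H0] means: any carbon with no attached hydrogen.
Check the 21 heavy atoms by environment: 3× C (H2) → no; 3× C (H1) → no; 1× C (H3) → no; 1× F (H0) → no; 2× c (aromatic, H0) → match; 10× c (aromatic, H1) → no; 1× N (H2) → no.
That gives 2 matching atoms.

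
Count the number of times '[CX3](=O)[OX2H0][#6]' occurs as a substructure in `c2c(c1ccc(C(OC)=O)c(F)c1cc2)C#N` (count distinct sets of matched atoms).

[CX3](=O)[OX2H0][#6] is the SMARTS for an ester: a carbonyl carbon bonded to an oxygen that is itself bonded to carbon (no H on that O).
Exactly one fragment in the molecule meets all constraints, giving 1 match.

1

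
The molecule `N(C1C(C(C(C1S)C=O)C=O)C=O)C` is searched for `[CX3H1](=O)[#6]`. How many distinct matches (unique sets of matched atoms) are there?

3

[CX3H1](=O)[#6] is the SMARTS for an aldehyde: an sp2 carbon with one H, double-bonded to O and single-bonded to carbon.
The molecule carries 3 separate instances of an aldehyde (-CHO) meeting every constraint; each maps to a distinct set of atoms, giving 3 matches.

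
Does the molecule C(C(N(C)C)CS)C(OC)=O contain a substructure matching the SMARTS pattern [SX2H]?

Yes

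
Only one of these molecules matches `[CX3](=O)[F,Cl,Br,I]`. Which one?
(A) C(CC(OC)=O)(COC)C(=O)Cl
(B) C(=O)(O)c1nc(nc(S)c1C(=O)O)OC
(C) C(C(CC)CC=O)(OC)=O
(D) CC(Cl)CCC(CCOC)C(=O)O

A

[CX3](=O)[F,Cl,Br,I] describes a carbonyl carbon bonded to a halogen (an acyl halide).
(A) contains an acyl chloride (-C(=O)Cl), which satisfies every atom and bond constraint.
(B) has a carboxylic acid group (-C(=O)OH) but the carbonyl is bonded to -OH, not to a halogen.
(C) has a methyl-ester group (-C(=O)OCH3) but the carbonyl is bonded to -O-C, not to a halogen.
(D) has a carboxylic acid group (-C(=O)OH) but the carbonyl is bonded to -OH, not to a halogen.
So the answer is (A).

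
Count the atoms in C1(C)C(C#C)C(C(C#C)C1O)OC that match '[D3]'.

5

Check the 13 heavy atoms by environment: 5× C (D3) → match; 1× O (D2) → no; 4× C (D1) → no; 2× C (D2) → no; 1× O (D1) → no.
That gives 5 matching atoms.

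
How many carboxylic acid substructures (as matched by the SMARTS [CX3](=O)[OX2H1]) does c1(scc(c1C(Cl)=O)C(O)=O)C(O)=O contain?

2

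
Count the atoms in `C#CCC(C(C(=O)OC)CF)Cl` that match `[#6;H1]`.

The query [#6;H1] means: any carbon bearing exactly one hydrogen.
Check the 12 heavy atoms by environment: 2× C (H2) → no; 3× C (H1) → match; 2× C (H0) → no; 1× F (H0) → no; 2× O (H0) → no; 1× C (H3) → no; 1× Cl (H0) → no.
That gives 3 matching atoms.

3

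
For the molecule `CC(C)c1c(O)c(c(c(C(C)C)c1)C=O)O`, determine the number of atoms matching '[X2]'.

2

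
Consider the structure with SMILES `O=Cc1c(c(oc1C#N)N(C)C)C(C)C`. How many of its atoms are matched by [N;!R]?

2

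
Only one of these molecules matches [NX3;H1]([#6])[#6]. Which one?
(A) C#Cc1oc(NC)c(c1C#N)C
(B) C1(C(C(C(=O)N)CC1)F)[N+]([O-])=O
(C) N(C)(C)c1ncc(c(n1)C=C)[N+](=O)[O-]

A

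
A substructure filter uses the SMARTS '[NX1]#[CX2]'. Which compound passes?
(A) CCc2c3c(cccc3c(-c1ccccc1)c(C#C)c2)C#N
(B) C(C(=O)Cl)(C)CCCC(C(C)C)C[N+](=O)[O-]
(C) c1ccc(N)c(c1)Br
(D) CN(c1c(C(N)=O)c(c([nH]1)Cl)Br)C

A

[NX1]#[CX2] describes a nitrogen triple-bonded to a two-connected carbon (a nitrile).
(A) contains a nitrile (-C#N), which satisfies every atom and bond constraint.
(B) has a nitro group (-[N+](=O)[O-]) but there is no C#N triple bond.
(C) has a primary amino group (-NH2) but the nitrogen is NX3 (three connections), not NX1 triple-bonded.
(D) has a primary amide (-C(=O)NH2) but the nitrogen is NX3, not NX1.
So the answer is (A).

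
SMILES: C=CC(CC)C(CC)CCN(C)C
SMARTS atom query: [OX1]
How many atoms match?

0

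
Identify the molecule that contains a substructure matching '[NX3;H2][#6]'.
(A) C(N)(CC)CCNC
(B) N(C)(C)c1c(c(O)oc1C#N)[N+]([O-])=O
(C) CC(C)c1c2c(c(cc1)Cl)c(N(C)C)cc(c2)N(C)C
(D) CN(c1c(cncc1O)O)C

A

[NX3;H2][#6] describes a trivalent nitrogen with two H attached to carbon (a primary amine).
(A) contains a primary amino group (-NH2), which satisfies every atom and bond constraint.
(B) has a nitro group (-[N+](=O)[O-]) but the nitrogen is [N+] with no H, not NX3H2.
(C) has a dimethylamino group (-N(CH3)2) but the nitrogen has H0, not H2.
(D) has a dimethylamino group (-N(CH3)2) but the nitrogen has H0, not H2.
So the answer is (A).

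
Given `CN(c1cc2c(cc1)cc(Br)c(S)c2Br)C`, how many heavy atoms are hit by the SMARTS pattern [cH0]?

6

The query [cH0] means: aromatic carbon with no attached hydrogen (substituted or ring-fusion).
Check the 16 heavy atoms by environment: 6× c (aromatic, H0) → match; 4× c (aromatic, H1) → no; 2× Br (H0) → no; 1× S (H1) → no; 1× N (H0) → no; 2× C (H3) → no.
That gives 6 matching atoms.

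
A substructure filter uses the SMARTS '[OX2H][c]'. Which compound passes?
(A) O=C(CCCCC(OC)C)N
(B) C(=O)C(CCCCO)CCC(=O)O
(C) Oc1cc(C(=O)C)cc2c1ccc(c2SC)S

C

[OX2H][c] describes a hydroxyl oxygen attached to an aromatic carbon (a phenol).
(A) has a methoxy ether (-OCH3) but the oxygen has H0, not H1.
(B) has a hydroxyl group (-OH) but the -OH is on an aliphatic carbon, not an aromatic c.
(C) contains a hydroxyl group (-OH), which satisfies every atom and bond constraint.
So the answer is (C).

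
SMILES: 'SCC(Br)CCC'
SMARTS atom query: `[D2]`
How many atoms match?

3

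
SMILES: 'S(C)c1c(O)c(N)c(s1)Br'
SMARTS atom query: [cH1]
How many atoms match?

0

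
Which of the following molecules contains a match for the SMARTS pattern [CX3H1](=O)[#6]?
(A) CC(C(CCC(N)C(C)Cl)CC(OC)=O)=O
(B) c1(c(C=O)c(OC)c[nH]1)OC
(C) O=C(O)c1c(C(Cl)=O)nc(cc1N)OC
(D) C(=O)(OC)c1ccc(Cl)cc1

[CX3H1](=O)[#6] describes an sp2 carbon with one H, double-bonded to O and single-bonded to carbon (an aldehyde).
(A) has an acetyl/ketone group (-C(=O)CH3) but the carbonyl carbon has H0 (two carbon neighbours), not H1.
(B) contains an aldehyde (-CHO), which satisfies every atom and bond constraint.
(C) has a carboxylic acid group (-C(=O)OH) but the carbonyl carbon has H0 and is bonded to O, not H1.
(D) has a methyl-ester group (-C(=O)OCH3) but the carbonyl carbon has H0, not H1.
So the answer is (B).

B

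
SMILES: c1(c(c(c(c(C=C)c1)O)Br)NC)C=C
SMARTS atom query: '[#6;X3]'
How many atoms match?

Check the 14 heavy atoms by environment: 6× c (aromatic, X3) → match; 1× O (X2) → no; 4× C (X3) → match; 1× N (X3) → no; 1× C (X4) → no; 1× Br (X1) → no.
Summing the matching environments: 6 + 4 = 10 matching atoms.

10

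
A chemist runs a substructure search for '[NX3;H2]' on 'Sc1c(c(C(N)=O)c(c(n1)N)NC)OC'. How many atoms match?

Check the 15 heavy atoms by environment: 1× n (aromatic, H0, X2) → no; 5× c (aromatic, H0, X3) → no; 1× S (H1, X2) → no; 2× N (H2, X3) → match; 1× O (H0, X2) → no; 2× C (H3, X4) → no; 1× N (H1, X3) → no; 1× C (H0, X3) → no; 1× O (H0, X1) → no.
That gives 2 matching atoms.

2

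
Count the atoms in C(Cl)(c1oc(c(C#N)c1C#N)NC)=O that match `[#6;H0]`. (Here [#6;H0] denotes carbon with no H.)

7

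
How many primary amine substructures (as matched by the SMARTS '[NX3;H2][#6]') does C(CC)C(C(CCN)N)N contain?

[NX3;H2][#6] is the SMARTS for a primary amine: a trivalent nitrogen with two H attached to carbon.
The molecule carries 3 separate instances of a primary amino group (-NH2) meeting every constraint; each maps to a distinct set of atoms, giving 3 matches.

3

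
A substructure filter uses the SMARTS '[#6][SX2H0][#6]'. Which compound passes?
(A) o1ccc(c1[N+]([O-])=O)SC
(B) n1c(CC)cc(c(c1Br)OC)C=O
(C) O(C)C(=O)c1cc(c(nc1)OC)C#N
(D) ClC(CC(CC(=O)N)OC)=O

A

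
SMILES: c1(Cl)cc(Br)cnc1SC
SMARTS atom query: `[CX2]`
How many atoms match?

0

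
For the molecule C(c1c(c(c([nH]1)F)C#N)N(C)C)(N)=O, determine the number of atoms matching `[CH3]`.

2

The query [CH3] means: aliphatic carbon with exactly three hydrogens.
Check the 14 heavy atoms by environment: 1× n (aromatic, H1) → no; 4× c (aromatic, H0) → no; 2× N (H0) → no; 2× C (H3) → match; 1× F (H0) → no; 2× C (H0) → no; 1× O (H0) → no; 1× N (H2) → no.
That gives 2 matching atoms.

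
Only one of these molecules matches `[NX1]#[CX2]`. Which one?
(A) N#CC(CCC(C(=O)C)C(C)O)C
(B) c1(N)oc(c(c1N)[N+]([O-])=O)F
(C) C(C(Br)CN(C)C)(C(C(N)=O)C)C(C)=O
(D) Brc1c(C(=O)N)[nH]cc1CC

A

[NX1]#[CX2] describes a nitrogen triple-bonded to a two-connected carbon (a nitrile).
(A) contains a nitrile (-C#N), which satisfies every atom and bond constraint.
(B) has a nitro group (-[N+](=O)[O-]) but there is no C#N triple bond.
(C) has a primary amide (-C(=O)NH2) but the nitrogen is NX3, not NX1.
(D) has a primary amide (-C(=O)NH2) but the nitrogen is NX3, not NX1.
So the answer is (A).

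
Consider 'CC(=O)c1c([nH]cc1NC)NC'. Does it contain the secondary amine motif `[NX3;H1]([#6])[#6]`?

The pattern [NX3;H1]([#6])[#6] describes a trivalent nitrogen with one H, bonded to two carbons — a secondary amine.
The molecule carries an N-methylamino group (-NHCH3), whose atoms satisfy every constraint of the query, so the pattern matches.

Yes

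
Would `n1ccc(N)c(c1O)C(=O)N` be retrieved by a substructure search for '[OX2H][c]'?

The pattern [OX2H][c] describes a hydroxyl oxygen attached to an aromatic carbon — a phenol.
The molecule carries a hydroxyl group (-OH), whose atoms satisfy every constraint of the query, so the pattern matches.

Yes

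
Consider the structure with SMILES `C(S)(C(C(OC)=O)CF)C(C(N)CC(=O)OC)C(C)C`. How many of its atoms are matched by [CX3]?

The query [CX3] means: C with X3: aliphatic carbon with exactly 3 total connections.
Check the 20 heavy atoms by environment: 11× C (X4) → no; 2× C (X3) → match; 2× O (X1) → no; 2× O (X2) → no; 1× S (X2) → no; 1× N (X3) → no; 1× F (X1) → no.
That gives 2 matching atoms.

2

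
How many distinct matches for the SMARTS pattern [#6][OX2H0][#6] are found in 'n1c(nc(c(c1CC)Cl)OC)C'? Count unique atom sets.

[#6][OX2H0][#6] is the SMARTS for an ether: an aliphatic oxygen bridging two carbons with no H on the oxygen.
Exactly one fragment in the molecule meets all constraints, giving 1 match.

1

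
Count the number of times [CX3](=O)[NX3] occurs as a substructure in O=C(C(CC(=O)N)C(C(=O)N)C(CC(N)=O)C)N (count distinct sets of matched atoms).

[CX3](=O)[NX3] is the SMARTS for an amide: a carbonyl carbon bonded to a trivalent nitrogen.
The molecule carries 4 separate instances of a primary amide (-C(=O)NH2) meeting every constraint; each maps to a distinct set of atoms, giving 4 matches.

4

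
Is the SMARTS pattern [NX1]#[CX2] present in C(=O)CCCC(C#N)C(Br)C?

The pattern [NX1]#[CX2] describes a nitrogen triple-bonded to a two-connected carbon — a nitrile.
The molecule carries a nitrile (-C#N), whose atoms satisfy every constraint of the query, so the pattern matches.

Yes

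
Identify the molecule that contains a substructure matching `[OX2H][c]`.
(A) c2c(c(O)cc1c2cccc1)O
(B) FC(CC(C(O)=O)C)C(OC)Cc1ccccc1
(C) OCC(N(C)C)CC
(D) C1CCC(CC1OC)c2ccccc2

A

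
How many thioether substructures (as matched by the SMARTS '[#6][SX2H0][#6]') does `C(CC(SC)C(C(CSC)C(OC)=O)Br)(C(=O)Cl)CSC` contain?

3

[#6][SX2H0][#6] is the SMARTS for a thioether: an aliphatic sulfur bridging two carbons with no H on the sulfur.
The molecule carries 3 separate instances of a methylthio ether (-SCH3) meeting every constraint; each maps to a distinct set of atoms, giving 3 matches.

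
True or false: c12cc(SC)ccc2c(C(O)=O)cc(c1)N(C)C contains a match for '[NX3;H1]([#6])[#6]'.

False

The pattern [NX3;H1]([#6])[#6] describes a trivalent nitrogen with one H, bonded to two carbons — a secondary amine.
The closest candidate here is a dimethylamino group (-N(CH3)2), but the nitrogen has H0, not H1. No other fragment satisfies the full query, so there is no match.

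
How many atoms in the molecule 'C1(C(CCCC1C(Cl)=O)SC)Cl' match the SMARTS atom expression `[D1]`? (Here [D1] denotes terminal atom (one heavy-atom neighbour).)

4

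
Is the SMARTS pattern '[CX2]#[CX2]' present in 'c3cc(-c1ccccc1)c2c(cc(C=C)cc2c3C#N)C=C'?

No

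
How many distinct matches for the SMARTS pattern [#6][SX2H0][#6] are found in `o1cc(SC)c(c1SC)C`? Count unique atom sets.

[#6][SX2H0][#6] is the SMARTS for a thioether: an aliphatic sulfur bridging two carbons with no H on the sulfur.
The molecule carries 2 separate instances of a methylthio ether (-SCH3) meeting every constraint; each maps to a distinct set of atoms, giving 2 matches.

2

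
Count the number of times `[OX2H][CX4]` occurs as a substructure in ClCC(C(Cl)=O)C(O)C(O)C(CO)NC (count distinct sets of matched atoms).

[OX2H][CX4] is the SMARTS for an aliphatic alcohol: a hydroxyl oxygen bound to an sp3 (X4) carbon.
The molecule carries 3 separate instances of a hydroxyl group (-OH) meeting every constraint; each maps to a distinct set of atoms, giving 3 matches.

3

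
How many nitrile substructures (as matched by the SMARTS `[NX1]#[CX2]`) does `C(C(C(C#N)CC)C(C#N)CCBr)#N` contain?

[NX1]#[CX2] is the SMARTS for a nitrile: a nitrogen triple-bonded to a two-connected carbon.
The molecule carries 3 separate instances of a nitrile (-C#N) meeting every constraint; each maps to a distinct set of atoms, giving 3 matches.

3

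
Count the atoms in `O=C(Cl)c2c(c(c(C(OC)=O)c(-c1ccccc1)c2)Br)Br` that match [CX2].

Check the 21 heavy atoms by environment: 12× c (aromatic, X3) → no; 2× Br (X1) → no; 2× C (X3) → no; 2× O (X1) → no; 1× Cl (X1) → no; 1× O (X2) → no; 1× C (X4) → no.
No environment satisfies the query, so 0 matching atoms.

0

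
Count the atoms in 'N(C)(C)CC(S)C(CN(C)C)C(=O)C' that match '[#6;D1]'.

5

Check the 14 heavy atoms by environment: 2× C (D2) → no; 3× C (D3) → no; 1× O (D1) → no; 5× C (D1) → match; 1× S (D1) → no; 2× N (D3) → no.
That gives 5 matching atoms.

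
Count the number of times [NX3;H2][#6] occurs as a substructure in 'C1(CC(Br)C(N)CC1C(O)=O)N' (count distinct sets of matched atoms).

2

[NX3;H2][#6] is the SMARTS for a primary amine: a trivalent nitrogen with two H attached to carbon.
The molecule carries 2 separate instances of a primary amino group (-NH2) meeting every constraint; each maps to a distinct set of atoms, giving 2 matches.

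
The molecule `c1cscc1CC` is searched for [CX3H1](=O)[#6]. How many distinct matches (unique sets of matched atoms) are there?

[CX3H1](=O)[#6] is the SMARTS for an aldehyde: an sp2 carbon with one H, double-bonded to O and single-bonded to carbon.
No fragment in the molecule satisfies every constraint, giving 0 matches.

0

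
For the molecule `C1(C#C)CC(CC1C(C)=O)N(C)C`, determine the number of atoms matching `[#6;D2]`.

3

The query [#6;D2] means: any carbon bonded to exactly two heavy atoms.
Check the 13 heavy atoms by environment: 4× C (D3) → no; 3× C (D2) → match; 1× O (D1) → no; 4× C (D1) → no; 1× N (D3) → no.
That gives 3 matching atoms.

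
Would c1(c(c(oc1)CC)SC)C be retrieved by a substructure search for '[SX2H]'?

The pattern [SX2H] describes an aliphatic sulfur with two connections, one being H — a thiol.
The closest candidate here is a methylthio ether (-SCH3), but the sulfur has H0 (bonded to two carbons), not H1. No other fragment satisfies the full query, so there is no match.

No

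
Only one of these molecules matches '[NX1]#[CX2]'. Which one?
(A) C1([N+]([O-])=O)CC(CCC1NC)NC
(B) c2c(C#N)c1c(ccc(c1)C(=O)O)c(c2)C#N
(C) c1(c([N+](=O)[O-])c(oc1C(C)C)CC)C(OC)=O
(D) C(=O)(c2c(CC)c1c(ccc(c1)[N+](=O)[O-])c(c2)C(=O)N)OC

B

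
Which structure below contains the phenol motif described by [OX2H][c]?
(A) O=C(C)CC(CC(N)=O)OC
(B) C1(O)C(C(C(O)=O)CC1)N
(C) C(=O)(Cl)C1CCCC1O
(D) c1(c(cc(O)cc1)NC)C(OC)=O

D

[OX2H][c] describes a hydroxyl oxygen attached to an aromatic carbon (a phenol).
(A) has a methoxy ether (-OCH3) but the oxygen has H0, not H1.
(B) has a hydroxyl group (-OH) but the -OH is on an aliphatic carbon, not an aromatic c.
(C) has a hydroxyl group (-OH) but the -OH is on an aliphatic carbon, not an aromatic c.
(D) contains a hydroxyl group (-OH), which satisfies every atom and bond constraint.
So the answer is (D).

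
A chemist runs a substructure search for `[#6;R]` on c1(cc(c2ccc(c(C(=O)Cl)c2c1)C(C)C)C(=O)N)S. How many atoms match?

10

Check the 20 heavy atoms by environment: 10× c (aromatic, in 6-ring) → match; 5× C (acyclic) → no; 2× O (acyclic) → no; 1× N (acyclic) → no; 1× S (acyclic) → no; 1× Cl (acyclic) → no.
That gives 10 matching atoms.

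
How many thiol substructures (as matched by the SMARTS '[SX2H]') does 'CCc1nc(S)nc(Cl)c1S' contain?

2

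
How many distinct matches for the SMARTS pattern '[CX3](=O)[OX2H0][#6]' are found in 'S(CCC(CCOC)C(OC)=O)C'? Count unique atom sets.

1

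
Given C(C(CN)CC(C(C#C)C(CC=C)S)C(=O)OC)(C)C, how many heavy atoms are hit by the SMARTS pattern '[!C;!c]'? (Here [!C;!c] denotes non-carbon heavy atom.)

4

Check the 20 heavy atoms by environment: 16× C → no; 2× O → match; 1× N → match; 1× S → match.
Summing the matching environments: 2 + 1 + 1 = 4 matching atoms.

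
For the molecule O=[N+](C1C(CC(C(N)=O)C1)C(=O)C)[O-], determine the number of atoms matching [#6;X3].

2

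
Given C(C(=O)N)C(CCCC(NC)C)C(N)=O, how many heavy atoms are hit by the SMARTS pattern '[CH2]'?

Check the 15 heavy atoms by environment: 4× C (H2) → match; 2× C (H1) → no; 2× C (H3) → no; 2× C (H0) → no; 2× O (H0) → no; 2× N (H2) → no; 1× N (H1) → no.
That gives 4 matching atoms.

4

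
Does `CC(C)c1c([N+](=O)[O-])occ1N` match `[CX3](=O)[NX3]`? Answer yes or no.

No

The pattern [CX3](=O)[NX3] describes a carbonyl carbon bonded to a trivalent nitrogen — an amide.
The closest candidate here is a primary amino group (-NH2), but the -NH2 is not attached to a carbonyl carbon. No other fragment satisfies the full query, so there is no match.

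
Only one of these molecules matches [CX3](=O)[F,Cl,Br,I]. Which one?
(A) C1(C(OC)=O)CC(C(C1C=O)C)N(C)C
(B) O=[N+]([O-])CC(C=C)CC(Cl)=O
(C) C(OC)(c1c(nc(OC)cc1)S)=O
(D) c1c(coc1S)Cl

B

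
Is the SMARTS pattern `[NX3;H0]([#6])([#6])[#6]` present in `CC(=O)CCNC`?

The pattern [NX3;H0]([#6])([#6])[#6] describes a trivalent nitrogen with no H, bonded to three carbons — a tertiary amine.
The closest candidate here is an N-methylamino group (-NHCH3), but the nitrogen still has one H (H1), not H0. No other fragment satisfies the full query, so there is no match.

No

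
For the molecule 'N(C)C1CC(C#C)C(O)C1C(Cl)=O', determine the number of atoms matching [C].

9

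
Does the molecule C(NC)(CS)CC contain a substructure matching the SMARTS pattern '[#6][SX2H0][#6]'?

No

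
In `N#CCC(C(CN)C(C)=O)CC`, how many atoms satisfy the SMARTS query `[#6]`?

9

The query [#6] means: #6 matches any atom with atomic number 6 (carbon, aromatic or aliphatic).
Check the 12 heavy atoms by environment: 9× C → match; 2× N → no; 1× O → no.
That gives 9 matching atoms.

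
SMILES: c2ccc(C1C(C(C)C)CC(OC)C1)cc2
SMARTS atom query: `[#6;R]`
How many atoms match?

The query [#6;R] means: carbon that is part of a ring.
Check the 16 heavy atoms by environment: 5× C (in 5-ring) → match; 4× C (acyclic) → no; 1× O (acyclic) → no; 6× c (aromatic, in 6-ring) → match.
Summing the matching environments: 5 + 6 = 11 matching atoms.

11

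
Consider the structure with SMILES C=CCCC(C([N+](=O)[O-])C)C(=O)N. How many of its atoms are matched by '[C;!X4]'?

3

The query [C;!X4] means: aliphatic carbon that does not have four total connections.
Check the 13 heavy atoms by environment: 5× C (X4) → no; 3× C (X3) → match; 2× O (X1) → no; 1× N (X3) → no; 1× N (charge +1, X3) → no; 1× O (charge -1, X1) → no.
That gives 3 matching atoms.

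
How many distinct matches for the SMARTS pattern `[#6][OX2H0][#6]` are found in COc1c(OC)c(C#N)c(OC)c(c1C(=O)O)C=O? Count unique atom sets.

[#6][OX2H0][#6] is the SMARTS for an ether: an aliphatic oxygen bridging two carbons with no H on the oxygen.
The molecule carries 3 separate instances of a methoxy ether (-OCH3) meeting every constraint; each maps to a distinct set of atoms, giving 3 matches.

3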